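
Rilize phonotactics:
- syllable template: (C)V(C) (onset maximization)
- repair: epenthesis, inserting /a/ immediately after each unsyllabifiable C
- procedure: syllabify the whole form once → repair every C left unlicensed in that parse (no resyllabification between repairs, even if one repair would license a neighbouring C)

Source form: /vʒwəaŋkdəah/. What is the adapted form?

vaʒawəaŋkadəah

Syllabifying with onset maximization leaves /v/, /ʒ/, /k/ stranded (at most one coda consonant is licensed; onsets are limited to one consonant).
Inserting the epenthetic vowel yields /v/ → /va/, /ʒ/ → /ʒa/, /k/ → /ka/.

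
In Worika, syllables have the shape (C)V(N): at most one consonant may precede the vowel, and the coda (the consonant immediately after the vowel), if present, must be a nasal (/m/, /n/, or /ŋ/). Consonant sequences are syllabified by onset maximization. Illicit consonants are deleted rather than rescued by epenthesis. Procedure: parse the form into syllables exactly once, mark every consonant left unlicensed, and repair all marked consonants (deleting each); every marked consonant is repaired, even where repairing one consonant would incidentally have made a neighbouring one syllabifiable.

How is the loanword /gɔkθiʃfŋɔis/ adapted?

gɔθiŋɔi

The consonants /k/, /ʃ/, /f/, /s/ cannot be parsed into a legal (C)V(N) syllable (only a nasal (/m/, /n/, or /ŋ/) is licensed in coda position; onsets are limited to one consonant).
Each unlicensed consonant is deleted: /k/, /ʃ/, /f/, /s/.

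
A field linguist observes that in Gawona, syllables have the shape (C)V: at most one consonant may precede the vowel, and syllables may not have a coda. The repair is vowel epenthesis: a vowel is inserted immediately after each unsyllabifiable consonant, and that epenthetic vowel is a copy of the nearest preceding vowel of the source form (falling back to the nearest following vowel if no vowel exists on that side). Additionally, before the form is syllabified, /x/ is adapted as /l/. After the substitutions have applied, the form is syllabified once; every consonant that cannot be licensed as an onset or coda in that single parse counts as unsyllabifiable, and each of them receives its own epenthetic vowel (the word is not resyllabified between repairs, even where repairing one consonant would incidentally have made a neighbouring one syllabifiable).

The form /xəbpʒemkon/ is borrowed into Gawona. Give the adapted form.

ləbəpəʒemekono

Substitution: /x/ → /l/, giving /ləbpʒemkon/.
Under (C)V, the unsyllabifiable consonants are /b/, /p/, /m/, /n/ (no codas are permitted; onsets are limited to one consonant).
Epenthesis after each stranded consonant: /b/ → /bə/, /p/ → /pə/, /m/ → /me/, /n/ → /no/.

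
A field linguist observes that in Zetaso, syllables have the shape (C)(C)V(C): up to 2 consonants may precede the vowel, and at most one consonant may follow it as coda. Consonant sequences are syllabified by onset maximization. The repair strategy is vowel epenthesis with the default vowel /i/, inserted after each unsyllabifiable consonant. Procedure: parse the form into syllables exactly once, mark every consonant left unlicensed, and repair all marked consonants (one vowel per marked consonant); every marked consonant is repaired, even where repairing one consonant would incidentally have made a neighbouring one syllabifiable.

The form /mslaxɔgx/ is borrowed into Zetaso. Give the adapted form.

mislaxɔgxi

Under (C)(C)V(C), the unsyllabifiable consonants are /m/, /x/ (at most one coda consonant is licensed; onsets may contain at most 2 consonants).
Inserting the epenthetic vowel yields /m/ → /mi/, /x/ → /xi/.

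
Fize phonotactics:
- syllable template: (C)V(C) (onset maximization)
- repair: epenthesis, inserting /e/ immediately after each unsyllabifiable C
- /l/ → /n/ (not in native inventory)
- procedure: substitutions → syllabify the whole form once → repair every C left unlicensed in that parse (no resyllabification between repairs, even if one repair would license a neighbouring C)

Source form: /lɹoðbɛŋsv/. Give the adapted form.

neɹoðbɛŋseve

Substitution: /l/ → /n/, giving /nɹoðbɛŋsv/.
Under (C)V(C), the unsyllabifiable consonants are /n/, /s/, /v/ (at most one coda consonant is licensed; onsets are limited to one consonant).
Epenthesis after each stranded consonant: /n/ → /ne/, /s/ → /se/, /v/ → /ve/.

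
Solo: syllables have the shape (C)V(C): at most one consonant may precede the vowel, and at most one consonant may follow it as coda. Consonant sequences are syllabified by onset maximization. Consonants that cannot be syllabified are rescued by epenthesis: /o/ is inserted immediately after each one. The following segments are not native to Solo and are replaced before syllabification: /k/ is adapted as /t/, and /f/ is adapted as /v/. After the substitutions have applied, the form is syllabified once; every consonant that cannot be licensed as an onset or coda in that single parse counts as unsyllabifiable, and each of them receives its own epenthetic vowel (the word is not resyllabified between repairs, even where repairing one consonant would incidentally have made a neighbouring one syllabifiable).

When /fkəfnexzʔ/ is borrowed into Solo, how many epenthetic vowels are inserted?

After substitution the input is /vtəvnexzʔ/.
The unsyllabifiable consonants are /v/, /z/, /ʔ/; each receives one epenthetic vowel.

3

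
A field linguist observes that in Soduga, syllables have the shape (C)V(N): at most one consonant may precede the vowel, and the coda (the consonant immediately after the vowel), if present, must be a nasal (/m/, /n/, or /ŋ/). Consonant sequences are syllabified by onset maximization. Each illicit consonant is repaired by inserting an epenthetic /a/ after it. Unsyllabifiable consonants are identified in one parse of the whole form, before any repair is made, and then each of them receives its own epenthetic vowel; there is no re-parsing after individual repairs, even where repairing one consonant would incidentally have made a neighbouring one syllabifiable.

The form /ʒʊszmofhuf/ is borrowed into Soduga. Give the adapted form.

Syllabifying with onset maximization leaves /s/, /z/, /f/, /f/ stranded (only a nasal (/m/, /n/, or /ŋ/) is licensed in coda position; onsets are limited to one consonant).
Inserting the epenthetic vowel yields /s/ → /sa/, /z/ → /za/, /f/ → /fa/, /f/ → /fa/.

ʒʊsazamofahufa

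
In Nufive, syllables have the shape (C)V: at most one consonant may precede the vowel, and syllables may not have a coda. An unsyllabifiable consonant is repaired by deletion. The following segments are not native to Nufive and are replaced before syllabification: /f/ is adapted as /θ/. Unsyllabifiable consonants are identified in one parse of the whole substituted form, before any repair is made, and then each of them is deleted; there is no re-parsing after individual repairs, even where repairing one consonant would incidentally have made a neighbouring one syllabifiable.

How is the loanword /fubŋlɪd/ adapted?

Substitution: /f/ → /θ/, giving /θubŋlɪd/.
The consonants /b/, /ŋ/, /d/ cannot be parsed into a legal (C)V syllable (no codas are permitted; onsets are limited to one consonant).
Each unlicensed consonant is deleted: /b/, /ŋ/, /d/.

θulɪ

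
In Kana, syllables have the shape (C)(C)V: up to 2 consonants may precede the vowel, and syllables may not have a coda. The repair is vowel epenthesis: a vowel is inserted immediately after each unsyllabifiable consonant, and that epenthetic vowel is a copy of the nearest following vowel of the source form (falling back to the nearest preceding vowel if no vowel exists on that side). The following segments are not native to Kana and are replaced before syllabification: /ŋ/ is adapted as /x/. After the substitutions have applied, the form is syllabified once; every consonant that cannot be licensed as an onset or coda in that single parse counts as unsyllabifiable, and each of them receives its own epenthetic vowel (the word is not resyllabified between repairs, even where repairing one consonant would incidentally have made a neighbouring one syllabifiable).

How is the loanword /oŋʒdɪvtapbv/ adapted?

Substitution: /ŋ/ → /x/, giving /oxʒdɪvtapbv/.
The consonants /x/, /p/, /b/, /v/ cannot be parsed into a legal (C)(C)V syllable (no codas are permitted; onsets may contain at most 2 consonants).
Inserting the epenthetic vowel yields /x/ → /xɪ/, /p/ → /pa/, /b/ → /ba/, /v/ → /va/.

oxɪʒdɪvtapabava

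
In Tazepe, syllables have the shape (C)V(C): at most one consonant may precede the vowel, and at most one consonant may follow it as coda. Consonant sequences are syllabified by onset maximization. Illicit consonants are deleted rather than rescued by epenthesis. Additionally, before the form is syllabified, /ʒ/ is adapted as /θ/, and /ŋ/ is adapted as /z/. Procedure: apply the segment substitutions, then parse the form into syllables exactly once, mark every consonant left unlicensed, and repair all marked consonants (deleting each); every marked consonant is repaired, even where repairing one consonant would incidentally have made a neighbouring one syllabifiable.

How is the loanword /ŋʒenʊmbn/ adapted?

θenʊm

Substitution: /ŋ/ → /z/, /ʒ/ → /θ/, giving /zθenʊmbn/.
The consonants /z/, /b/, /n/ cannot be parsed into a legal (C)V(C) syllable (at most one coda consonant is licensed; onsets are limited to one consonant).
Each unlicensed consonant is deleted: /z/, /b/, /n/.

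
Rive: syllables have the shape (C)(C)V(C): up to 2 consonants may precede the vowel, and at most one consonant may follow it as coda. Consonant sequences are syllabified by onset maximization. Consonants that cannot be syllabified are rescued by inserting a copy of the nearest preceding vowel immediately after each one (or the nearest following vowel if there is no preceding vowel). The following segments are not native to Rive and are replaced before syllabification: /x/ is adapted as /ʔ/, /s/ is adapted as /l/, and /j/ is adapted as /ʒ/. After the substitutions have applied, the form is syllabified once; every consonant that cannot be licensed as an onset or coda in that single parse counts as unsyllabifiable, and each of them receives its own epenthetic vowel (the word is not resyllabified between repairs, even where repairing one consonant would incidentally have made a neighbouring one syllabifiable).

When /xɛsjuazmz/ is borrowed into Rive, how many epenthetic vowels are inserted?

After substitution the input is /ʔɛlʒuazmz/.
The unsyllabifiable consonants are /m/, /z/; each receives one epenthetic vowel.

2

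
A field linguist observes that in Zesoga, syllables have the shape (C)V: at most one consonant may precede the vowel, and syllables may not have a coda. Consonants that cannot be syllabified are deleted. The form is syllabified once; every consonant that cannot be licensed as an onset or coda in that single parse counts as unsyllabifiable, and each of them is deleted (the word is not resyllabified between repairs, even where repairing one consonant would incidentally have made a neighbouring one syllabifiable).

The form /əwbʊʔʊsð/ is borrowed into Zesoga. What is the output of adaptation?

Syllabifying with onset maximization leaves /w/, /s/, /ð/ stranded (no codas are permitted; onsets are limited to one consonant).
Deleting the stranded consonants removes /w/, /s/, /ð/.

əbʊʔʊ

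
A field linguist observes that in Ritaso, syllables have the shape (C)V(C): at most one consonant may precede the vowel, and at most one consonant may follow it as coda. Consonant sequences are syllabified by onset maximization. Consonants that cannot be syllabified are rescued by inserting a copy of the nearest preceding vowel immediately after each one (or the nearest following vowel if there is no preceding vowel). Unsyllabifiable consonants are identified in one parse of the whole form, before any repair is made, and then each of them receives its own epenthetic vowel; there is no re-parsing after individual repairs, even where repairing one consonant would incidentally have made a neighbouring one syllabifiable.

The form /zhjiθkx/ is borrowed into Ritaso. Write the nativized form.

zihijiθkixi

The consonants /z/, /h/, /k/, /x/ cannot be parsed into a legal (C)V(C) syllable (at most one coda consonant is licensed; onsets are limited to one consonant).
Each unlicensed consonant becomes the onset of a new syllable: /z/ → /zi/, /h/ → /hi/, /k/ → /ki/, /x/ → /xi/.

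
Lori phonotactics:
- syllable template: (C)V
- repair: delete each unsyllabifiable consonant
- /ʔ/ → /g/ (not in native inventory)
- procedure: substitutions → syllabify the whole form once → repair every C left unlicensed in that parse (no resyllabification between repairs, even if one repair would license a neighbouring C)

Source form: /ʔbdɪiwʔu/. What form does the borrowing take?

Substitution: /ʔ/ → /g/, giving /gbdɪiwgu/.
Syllabifying with onset maximization leaves /g/, /b/, /w/ stranded (no codas are permitted; onsets are limited to one consonant).
Deletion applies to /g/, /b/, /w/.

dɪigu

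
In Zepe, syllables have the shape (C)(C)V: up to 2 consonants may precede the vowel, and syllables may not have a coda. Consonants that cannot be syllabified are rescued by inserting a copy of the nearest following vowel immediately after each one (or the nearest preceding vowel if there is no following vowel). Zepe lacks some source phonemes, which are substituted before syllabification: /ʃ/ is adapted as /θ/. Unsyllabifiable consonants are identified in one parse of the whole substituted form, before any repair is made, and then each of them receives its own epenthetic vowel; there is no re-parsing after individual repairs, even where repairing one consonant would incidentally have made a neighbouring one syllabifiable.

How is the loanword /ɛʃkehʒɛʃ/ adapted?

Substitution: /ʃ/ → /θ/, giving /ɛθkehʒɛθ/.
Syllabifying with onset maximization leaves /θ/ stranded (no codas are permitted; onsets may contain at most 2 consonants).
Each unlicensed consonant becomes the onset of a new syllable: /θ/ → /θɛ/.

ɛθkehʒɛθɛ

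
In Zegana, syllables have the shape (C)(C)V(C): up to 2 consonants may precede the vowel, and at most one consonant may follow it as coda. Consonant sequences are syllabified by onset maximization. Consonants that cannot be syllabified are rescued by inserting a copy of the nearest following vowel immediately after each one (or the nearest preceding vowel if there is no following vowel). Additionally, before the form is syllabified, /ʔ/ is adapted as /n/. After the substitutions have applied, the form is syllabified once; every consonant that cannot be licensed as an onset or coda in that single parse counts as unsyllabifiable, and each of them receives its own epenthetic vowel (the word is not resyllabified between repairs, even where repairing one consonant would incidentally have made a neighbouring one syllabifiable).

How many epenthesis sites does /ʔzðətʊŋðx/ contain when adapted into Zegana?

After substitution the input is /nzðətʊŋðx/.
The unsyllabifiable consonants are /n/, /ð/, /x/; each receives one epenthetic vowel.

3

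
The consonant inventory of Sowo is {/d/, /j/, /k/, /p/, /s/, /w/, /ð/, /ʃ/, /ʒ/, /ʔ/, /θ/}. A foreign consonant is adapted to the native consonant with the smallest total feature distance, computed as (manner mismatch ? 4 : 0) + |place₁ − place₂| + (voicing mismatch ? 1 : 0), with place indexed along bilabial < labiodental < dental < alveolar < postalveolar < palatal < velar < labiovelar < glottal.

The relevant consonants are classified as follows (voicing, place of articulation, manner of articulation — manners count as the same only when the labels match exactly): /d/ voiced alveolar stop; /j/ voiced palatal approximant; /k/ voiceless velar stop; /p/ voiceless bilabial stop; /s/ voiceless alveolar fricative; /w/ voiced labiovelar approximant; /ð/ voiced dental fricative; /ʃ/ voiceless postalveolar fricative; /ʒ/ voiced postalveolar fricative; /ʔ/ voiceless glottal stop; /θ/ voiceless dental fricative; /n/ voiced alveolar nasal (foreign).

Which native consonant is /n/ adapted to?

d

/d/ is closest: manner differs (nasal→stop, +4), place distance 0 (alveolar→alveolar), same voicing; total 4. Next closest is /s/ at distance 5.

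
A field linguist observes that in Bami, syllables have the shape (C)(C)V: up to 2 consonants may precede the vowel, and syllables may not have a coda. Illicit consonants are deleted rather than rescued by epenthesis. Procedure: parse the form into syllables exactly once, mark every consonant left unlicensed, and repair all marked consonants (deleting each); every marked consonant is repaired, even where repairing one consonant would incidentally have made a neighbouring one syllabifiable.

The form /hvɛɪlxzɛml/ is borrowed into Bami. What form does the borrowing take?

hvɛɪxzɛ

Under (C)(C)V, the unsyllabifiable consonants are /l/, /m/, /l/ (no codas are permitted; onsets may contain at most 2 consonants).
Deleting the stranded consonants removes /l/, /m/, /l/.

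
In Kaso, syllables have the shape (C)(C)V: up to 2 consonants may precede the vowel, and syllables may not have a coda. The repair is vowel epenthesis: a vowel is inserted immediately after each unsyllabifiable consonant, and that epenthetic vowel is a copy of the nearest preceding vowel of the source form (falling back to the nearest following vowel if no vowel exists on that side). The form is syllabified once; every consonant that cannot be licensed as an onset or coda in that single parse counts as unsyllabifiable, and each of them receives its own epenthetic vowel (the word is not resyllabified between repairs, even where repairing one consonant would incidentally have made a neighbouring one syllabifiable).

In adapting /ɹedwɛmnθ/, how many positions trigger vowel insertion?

The unsyllabifiable consonants are /m/, /n/, /θ/; each receives one epenthetic vowel.

3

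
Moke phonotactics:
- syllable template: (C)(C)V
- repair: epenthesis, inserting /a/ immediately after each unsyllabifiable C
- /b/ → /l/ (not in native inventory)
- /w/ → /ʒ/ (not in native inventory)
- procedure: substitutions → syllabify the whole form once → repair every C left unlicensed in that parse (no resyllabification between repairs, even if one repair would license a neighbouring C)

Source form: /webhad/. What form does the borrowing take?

Substitution: /w/ → /ʒ/, /b/ → /l/, giving /ʒelhad/.
The consonants /d/ cannot be parsed into a legal (C)(C)V syllable (no codas are permitted; onsets may contain at most 2 consonants).
Inserting the epenthetic vowel yields /d/ → /da/.

ʒelhada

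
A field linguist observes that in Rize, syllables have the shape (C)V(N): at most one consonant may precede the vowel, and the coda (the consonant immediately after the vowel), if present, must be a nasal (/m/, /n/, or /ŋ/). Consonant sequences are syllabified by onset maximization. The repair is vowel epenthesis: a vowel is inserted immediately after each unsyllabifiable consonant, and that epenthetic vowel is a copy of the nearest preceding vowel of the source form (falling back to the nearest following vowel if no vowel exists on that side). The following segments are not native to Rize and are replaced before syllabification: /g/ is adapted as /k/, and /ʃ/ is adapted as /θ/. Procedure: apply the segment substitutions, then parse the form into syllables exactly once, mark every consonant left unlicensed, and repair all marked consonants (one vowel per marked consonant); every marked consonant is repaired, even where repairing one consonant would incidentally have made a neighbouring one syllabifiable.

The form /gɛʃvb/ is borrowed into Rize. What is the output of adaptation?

kɛθɛvɛbɛ

Substitution: /g/ → /k/, /ʃ/ → /θ/, giving /kɛθvb/.
Under (C)V(N), the unsyllabifiable consonants are /θ/, /v/, /b/ (only a nasal (/m/, /n/, or /ŋ/) is licensed in coda position; onsets are limited to one consonant).
Inserting the epenthetic vowel yields /θ/ → /θɛ/, /v/ → /vɛ/, /b/ → /bɛ/.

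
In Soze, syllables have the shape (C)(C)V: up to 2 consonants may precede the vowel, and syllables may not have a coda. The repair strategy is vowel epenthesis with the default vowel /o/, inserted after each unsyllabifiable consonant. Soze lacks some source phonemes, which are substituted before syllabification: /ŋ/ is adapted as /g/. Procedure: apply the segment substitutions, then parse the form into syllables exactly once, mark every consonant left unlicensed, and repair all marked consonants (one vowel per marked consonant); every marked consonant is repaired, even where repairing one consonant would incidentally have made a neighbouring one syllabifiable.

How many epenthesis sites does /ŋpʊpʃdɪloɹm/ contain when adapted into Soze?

3

After substitution the input is /gpʊpʃdɪloɹm/.
The unsyllabifiable consonants are /p/, /ɹ/, /m/; each receives one epenthetic vowel.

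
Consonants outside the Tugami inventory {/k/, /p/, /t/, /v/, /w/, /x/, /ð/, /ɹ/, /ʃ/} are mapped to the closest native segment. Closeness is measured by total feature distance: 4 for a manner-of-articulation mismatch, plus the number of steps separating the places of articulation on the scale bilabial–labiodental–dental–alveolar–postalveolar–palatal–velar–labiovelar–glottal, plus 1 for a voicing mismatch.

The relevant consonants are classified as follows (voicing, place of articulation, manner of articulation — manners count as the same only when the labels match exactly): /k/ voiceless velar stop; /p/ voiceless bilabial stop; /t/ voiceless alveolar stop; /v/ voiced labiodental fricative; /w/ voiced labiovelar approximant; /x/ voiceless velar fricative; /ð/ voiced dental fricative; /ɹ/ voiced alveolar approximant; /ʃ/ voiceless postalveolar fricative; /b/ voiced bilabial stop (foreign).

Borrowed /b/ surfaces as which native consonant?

/p/ is closest: same manner (stop), place distance 0 (bilabial→bilabial), voicing differs (+1); total 1. Next closest is /t/ at distance 4.

p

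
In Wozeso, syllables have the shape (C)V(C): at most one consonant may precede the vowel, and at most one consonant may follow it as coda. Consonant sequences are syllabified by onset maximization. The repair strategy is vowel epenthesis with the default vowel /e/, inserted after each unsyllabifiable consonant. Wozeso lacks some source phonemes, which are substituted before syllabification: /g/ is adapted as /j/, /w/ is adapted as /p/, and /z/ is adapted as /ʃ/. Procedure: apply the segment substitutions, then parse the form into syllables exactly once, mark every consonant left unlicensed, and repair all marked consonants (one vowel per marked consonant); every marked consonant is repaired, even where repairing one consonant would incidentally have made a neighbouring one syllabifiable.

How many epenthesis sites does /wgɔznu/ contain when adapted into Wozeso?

After substitution the input is /pjɔʃnu/.
The unsyllabifiable consonants are /p/; each receives one epenthetic vowel.

1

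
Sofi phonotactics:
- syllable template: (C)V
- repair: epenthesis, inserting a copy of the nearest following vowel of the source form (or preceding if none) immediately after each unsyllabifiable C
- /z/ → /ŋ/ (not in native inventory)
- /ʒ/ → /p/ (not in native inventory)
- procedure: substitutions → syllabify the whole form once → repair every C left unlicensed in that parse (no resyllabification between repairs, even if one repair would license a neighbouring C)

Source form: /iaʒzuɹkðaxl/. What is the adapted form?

Substitution: /ʒ/ → /p/, /z/ → /ŋ/, giving /iapŋuɹkðaxl/.
The consonants /p/, /ɹ/, /k/, /x/, /l/ cannot be parsed into a legal (C)V syllable (no codas are permitted; onsets are limited to one consonant).
Inserting the epenthetic vowel yields /p/ → /pu/, /ɹ/ → /ɹa/, /k/ → /ka/, /x/ → /xa/, /l/ → /la/.

iapuŋuɹakaðaxala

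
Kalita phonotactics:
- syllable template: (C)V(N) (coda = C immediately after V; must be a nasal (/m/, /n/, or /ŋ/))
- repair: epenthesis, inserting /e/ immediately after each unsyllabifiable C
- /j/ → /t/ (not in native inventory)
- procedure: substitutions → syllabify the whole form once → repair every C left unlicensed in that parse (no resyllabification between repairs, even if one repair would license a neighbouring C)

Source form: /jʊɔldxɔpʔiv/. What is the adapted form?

tʊɔledexɔpeʔive

Substitution: /j/ → /t/, giving /tʊɔldxɔpʔiv/.
Syllabifying with onset maximization leaves /l/, /d/, /p/, /v/ stranded (only a nasal (/m/, /n/, or /ŋ/) is licensed in coda position; onsets are limited to one consonant).
Epenthesis after each stranded consonant: /l/ → /le/, /d/ → /de/, /p/ → /pe/, /v/ → /ve/.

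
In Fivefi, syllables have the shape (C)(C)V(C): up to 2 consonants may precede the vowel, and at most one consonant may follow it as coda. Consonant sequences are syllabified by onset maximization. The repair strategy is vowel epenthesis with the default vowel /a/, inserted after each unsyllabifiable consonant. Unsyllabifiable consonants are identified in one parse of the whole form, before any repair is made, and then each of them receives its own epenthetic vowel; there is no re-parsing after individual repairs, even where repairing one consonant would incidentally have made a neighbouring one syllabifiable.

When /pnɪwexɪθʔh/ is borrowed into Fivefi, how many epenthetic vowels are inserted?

2

The unsyllabifiable consonants are /ʔ/, /h/; each receives one epenthetic vowel.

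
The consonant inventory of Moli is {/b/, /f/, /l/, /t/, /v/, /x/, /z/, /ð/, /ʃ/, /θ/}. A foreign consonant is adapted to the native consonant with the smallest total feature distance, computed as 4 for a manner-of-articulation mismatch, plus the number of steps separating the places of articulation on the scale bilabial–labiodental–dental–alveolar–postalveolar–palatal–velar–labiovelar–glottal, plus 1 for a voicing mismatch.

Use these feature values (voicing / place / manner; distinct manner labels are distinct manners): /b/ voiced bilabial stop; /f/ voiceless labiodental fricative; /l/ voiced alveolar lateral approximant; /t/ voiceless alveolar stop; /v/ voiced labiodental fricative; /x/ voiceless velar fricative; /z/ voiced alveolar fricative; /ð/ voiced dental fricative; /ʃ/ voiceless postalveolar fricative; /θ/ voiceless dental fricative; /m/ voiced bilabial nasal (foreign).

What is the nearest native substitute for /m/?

/b/ is closest: manner differs (nasal→stop, +4), place distance 0 (bilabial→bilabial), same voicing; total 4. Next closest is /v/ at distance 5.

b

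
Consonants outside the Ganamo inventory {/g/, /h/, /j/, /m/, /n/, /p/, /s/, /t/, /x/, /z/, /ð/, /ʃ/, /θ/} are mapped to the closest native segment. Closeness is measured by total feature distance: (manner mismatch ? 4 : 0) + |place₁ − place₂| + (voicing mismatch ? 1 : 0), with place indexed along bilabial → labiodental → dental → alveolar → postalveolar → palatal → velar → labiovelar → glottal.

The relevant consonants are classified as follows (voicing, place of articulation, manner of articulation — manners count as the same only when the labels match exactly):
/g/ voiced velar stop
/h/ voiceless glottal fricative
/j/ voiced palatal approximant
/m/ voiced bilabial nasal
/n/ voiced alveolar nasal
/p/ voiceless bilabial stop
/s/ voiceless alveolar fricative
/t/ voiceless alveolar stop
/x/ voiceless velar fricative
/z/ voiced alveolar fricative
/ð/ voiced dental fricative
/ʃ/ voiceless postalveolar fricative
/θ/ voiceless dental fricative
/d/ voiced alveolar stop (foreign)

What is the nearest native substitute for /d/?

t

/t/ is closest: same manner (stop), place distance 0 (alveolar→alveolar), voicing differs (+1); total 1. Next closest is /g/ at distance 3.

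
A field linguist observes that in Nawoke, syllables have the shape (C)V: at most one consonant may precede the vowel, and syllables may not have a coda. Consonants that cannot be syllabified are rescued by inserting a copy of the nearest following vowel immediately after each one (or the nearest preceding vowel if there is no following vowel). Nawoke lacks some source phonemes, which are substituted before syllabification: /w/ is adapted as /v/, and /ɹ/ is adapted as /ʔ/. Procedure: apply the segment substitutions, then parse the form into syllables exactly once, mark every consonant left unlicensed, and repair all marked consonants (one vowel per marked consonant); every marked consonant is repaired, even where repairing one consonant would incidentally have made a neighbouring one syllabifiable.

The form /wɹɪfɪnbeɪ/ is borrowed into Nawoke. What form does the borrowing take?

Substitution: /w/ → /v/, /ɹ/ → /ʔ/, giving /vʔɪfɪnbeɪ/.
The consonants /v/, /n/ cannot be parsed into a legal (C)V syllable (no codas are permitted; onsets are limited to one consonant).
Inserting the epenthetic vowel yields /v/ → /vɪ/, /n/ → /ne/.

vɪʔɪfɪnebeɪ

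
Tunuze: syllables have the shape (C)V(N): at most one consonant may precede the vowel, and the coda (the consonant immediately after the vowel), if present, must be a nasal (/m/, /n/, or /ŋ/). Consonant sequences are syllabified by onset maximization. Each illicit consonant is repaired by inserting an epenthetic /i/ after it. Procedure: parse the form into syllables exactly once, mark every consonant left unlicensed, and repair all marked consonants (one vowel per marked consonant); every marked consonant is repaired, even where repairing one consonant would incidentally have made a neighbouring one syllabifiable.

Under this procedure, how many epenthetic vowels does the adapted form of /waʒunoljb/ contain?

3

The unsyllabifiable consonants are /l/, /j/, /b/; each receives one epenthetic vowel.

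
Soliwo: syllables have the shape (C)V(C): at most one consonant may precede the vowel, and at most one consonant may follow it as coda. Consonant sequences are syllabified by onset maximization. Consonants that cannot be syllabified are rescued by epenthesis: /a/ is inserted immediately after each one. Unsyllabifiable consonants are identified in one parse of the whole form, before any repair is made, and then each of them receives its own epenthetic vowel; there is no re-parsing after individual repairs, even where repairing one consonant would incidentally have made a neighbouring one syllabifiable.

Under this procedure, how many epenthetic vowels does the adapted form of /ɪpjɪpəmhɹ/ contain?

The unsyllabifiable consonants are /h/, /ɹ/; each receives one epenthetic vowel.

2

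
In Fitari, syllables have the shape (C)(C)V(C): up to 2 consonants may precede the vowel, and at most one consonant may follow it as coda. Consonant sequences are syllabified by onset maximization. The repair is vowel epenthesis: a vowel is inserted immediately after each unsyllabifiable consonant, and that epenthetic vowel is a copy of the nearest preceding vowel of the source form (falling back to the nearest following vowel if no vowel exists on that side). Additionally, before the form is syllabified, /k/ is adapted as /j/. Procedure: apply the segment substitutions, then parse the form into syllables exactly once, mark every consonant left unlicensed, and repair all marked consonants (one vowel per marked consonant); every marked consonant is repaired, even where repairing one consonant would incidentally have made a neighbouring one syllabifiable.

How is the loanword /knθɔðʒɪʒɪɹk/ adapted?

Substitution: /k/ → /j/, giving /jnθɔðʒɪʒɪɹj/.
The consonants /j/, /j/ cannot be parsed into a legal (C)(C)V(C) syllable (at most one coda consonant is licensed; onsets may contain at most 2 consonants).
Inserting the epenthetic vowel yields /j/ → /jɔ/, /j/ → /jɪ/.

jɔnθɔðʒɪʒɪɹjɪ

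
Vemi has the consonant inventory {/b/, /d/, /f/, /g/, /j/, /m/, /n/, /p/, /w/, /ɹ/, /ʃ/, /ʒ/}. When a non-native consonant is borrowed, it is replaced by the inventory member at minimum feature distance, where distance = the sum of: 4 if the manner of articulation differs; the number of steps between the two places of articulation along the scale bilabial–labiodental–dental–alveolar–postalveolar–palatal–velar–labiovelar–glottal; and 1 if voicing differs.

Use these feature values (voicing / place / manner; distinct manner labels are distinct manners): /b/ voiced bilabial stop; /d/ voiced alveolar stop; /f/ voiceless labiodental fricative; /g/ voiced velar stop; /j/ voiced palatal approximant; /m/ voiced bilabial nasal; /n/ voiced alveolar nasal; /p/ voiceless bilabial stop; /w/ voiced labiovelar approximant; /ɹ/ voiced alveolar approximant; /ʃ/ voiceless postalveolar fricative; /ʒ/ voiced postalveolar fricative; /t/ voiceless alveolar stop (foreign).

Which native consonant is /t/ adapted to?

d

/d/ is closest: same manner (stop), place distance 0 (alveolar→alveolar), voicing differs (+1); total 1. Next closest is /p/ at distance 3.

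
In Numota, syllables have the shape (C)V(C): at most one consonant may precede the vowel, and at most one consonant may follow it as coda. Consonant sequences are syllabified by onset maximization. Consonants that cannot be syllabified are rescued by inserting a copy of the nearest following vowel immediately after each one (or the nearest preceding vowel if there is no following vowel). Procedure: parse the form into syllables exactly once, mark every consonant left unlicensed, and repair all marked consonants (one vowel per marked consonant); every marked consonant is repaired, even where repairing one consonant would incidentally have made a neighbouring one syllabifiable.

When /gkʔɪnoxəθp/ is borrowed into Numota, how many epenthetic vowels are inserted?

The unsyllabifiable consonants are /g/, /k/, /p/; each receives one epenthetic vowel.

3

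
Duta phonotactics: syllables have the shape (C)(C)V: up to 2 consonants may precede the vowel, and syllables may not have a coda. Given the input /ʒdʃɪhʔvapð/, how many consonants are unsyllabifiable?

Syllabifying with onset maximization leaves /ʒ/, /h/, /p/, /ð/ stranded (no codas are permitted; onsets may contain at most 2 consonants).

4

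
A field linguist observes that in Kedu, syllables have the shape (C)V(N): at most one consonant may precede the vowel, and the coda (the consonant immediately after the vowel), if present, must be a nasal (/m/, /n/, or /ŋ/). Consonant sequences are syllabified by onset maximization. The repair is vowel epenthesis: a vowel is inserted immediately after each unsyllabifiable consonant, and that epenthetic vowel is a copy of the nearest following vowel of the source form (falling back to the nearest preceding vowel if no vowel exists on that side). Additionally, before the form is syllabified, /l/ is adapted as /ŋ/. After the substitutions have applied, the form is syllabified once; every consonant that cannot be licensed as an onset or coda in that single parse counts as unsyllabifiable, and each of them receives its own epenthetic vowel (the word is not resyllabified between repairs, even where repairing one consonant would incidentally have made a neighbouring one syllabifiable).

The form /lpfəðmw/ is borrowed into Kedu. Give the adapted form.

Substitution: /l/ → /ŋ/, giving /ŋpfəðmw/.
Syllabifying with onset maximization leaves /ŋ/, /p/, /ð/, /m/, /w/ stranded (only a nasal (/m/, /n/, or /ŋ/) is licensed in coda position; onsets are limited to one consonant).
Epenthesis after each stranded consonant: /ŋ/ → /ŋə/, /p/ → /pə/, /ð/ → /ðə/, /m/ → /mə/, /w/ → /wə/.

ŋəpəfəðəməwə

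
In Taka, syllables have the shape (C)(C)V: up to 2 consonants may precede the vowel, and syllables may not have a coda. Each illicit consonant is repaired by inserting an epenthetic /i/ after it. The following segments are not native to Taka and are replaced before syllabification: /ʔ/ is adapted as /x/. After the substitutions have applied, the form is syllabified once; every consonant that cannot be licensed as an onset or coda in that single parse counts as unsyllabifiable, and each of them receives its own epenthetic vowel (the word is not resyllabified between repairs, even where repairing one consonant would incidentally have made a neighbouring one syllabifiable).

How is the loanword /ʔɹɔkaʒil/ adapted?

xɹɔkaʒili

Substitution: /ʔ/ → /x/, giving /xɹɔkaʒil/.
Under (C)(C)V, the unsyllabifiable consonants are /l/ (no codas are permitted; onsets may contain at most 2 consonants).
Each unlicensed consonant becomes the onset of a new syllable: /l/ → /li/.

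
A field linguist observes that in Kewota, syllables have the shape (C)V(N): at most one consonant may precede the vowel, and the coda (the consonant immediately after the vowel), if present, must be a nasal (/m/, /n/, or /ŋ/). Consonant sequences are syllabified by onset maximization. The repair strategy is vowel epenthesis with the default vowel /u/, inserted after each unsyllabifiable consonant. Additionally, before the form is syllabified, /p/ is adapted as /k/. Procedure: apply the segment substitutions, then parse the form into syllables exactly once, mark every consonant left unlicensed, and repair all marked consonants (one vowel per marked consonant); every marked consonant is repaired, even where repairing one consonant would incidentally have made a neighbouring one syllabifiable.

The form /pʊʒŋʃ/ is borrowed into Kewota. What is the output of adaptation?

Substitution: /p/ → /k/, giving /kʊʒŋʃ/.
Under (C)V(N), the unsyllabifiable consonants are /ʒ/, /ŋ/, /ʃ/ (only a nasal (/m/, /n/, or /ŋ/) is licensed in coda position; onsets are limited to one consonant).
Each unlicensed consonant becomes the onset of a new syllable: /ʒ/ → /ʒu/, /ŋ/ → /ŋu/, /ʃ/ → /ʃu/.

kʊʒuŋuʃu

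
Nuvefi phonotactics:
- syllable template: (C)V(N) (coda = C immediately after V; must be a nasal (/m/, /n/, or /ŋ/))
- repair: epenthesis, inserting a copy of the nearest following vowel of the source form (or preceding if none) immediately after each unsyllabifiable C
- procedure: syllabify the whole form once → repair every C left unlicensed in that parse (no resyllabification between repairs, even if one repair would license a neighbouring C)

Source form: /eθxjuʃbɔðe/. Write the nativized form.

Under (C)V(N), the unsyllabifiable consonants are /θ/, /x/, /ʃ/ (only a nasal (/m/, /n/, or /ŋ/) is licensed in coda position; onsets are limited to one consonant).
Inserting the epenthetic vowel yields /θ/ → /θu/, /x/ → /xu/, /ʃ/ → /ʃɔ/.

eθuxujuʃɔbɔðe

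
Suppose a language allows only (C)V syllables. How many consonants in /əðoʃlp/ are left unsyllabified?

Under (C)V, the unsyllabifiable consonants are /ʃ/, /l/, /p/ (no codas are permitted; onsets are limited to one consonant).

3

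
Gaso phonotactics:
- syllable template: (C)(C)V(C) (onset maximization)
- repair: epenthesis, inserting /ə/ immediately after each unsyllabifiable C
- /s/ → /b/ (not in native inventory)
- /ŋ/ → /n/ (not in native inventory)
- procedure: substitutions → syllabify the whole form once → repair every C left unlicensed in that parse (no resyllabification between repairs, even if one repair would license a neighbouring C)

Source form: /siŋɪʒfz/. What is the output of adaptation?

binɪʒfəzə

Substitution: /s/ → /b/, /ŋ/ → /n/, giving /binɪʒfz/.
Under (C)(C)V(C), the unsyllabifiable consonants are /f/, /z/ (at most one coda consonant is licensed; onsets may contain at most 2 consonants).
Epenthesis after each stranded consonant: /f/ → /fə/, /z/ → /zə/.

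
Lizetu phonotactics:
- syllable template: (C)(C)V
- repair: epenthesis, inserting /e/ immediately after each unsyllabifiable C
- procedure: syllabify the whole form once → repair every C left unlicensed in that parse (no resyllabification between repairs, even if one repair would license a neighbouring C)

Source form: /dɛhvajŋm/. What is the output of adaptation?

The consonants /j/, /ŋ/, /m/ cannot be parsed into a legal (C)(C)V syllable (no codas are permitted; onsets may contain at most 2 consonants).
Inserting the epenthetic vowel yields /j/ → /je/, /ŋ/ → /ŋe/, /m/ → /me/.

dɛhvajeŋeme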